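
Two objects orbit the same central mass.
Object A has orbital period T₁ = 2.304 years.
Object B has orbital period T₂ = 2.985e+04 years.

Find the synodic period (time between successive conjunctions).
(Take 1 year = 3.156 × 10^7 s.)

Convert to SI: T₁ = 2.304 years = 7.27142e+07 s; T₂ = 2.985e+04 years = 9.42066e+11 s.
T_syn = |T₁ · T₂ / (T₁ − T₂)|.
T_syn = |7.27142e+07 · 9.42066e+11 / (7.27142e+07 − 9.42066e+11)| s ≈ 7.272e+07 s = 2.304 years.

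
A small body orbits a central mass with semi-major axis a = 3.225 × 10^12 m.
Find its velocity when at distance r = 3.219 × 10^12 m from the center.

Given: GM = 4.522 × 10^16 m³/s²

Vis-viva: v = √(GM · (2/r − 1/a)).
2/r − 1/a = 2/3.219e+12 − 1/3.225e+12 = 3.11233e-13 m⁻¹.
v = √(4.522e+16 · 3.11233e-13) m/s ≈ 118.6 m/s = 118.6 m/s.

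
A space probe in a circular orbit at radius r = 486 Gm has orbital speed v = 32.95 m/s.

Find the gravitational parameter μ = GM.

Convert to SI: r = 486 Gm = 4.86e+11 m.
For a circular orbit v² = GM/r, so GM = v² · r.
GM = (32.95)² · 4.86e+11 m³/s² ≈ 5.277e+14 m³/s² = 5.277 × 10^14 m³/s².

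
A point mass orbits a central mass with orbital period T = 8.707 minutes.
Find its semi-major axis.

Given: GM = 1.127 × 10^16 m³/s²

Convert to SI: T = 8.707 minutes = 522.42 s.
Invert Kepler's third law: a = (GM · T² / (4π²))^(1/3).
Substituting T = 522.42 s and GM = 1.127e+16 m³/s²:
a = (1.127e+16 · (522.42)² / (4π²))^(1/3) m
a ≈ 4.271e+06 m = 4.271 × 10^6 m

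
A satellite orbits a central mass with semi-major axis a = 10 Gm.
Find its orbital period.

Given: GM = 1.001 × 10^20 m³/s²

Convert to SI: a = 10 Gm = 1e+10 m.
Kepler's third law: T = 2π √(a³ / GM).
Substituting a = 1e+10 m and GM = 1.001e+20 m³/s²:
T = 2π √((1e+10)³ / 1.001e+20) s
T ≈ 6.28e+05 s = 7.269 days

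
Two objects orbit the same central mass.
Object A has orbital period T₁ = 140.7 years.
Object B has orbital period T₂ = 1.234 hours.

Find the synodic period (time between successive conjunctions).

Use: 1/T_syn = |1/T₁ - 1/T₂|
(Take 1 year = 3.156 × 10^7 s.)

Convert to SI: T₁ = 140.7 years = 4.44049e+09 s; T₂ = 1.234 hours = 4442.4 s.
T_syn = |T₁ · T₂ / (T₁ − T₂)|.
T_syn = |4.44049e+09 · 4442.4 / (4.44049e+09 − 4442.4)| s ≈ 4442 s = 1.234 hours.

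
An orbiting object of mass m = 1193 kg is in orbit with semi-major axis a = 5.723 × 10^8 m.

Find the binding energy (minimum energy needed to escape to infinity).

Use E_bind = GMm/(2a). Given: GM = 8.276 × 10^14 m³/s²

Total orbital energy is E = −GMm/(2a); binding energy is E_bind = −E = GMm/(2a).
E_bind = 8.276e+14 · 1193 / (2 · 5.723e+08) J ≈ 8.626e+08 J = 862.6 MJ.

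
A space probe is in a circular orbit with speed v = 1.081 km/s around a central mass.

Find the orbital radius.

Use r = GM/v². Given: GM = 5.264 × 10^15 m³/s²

Convert to SI: v = 1.081 km/s = 1081 m/s.
For a circular orbit, v² = GM / r, so r = GM / v².
r = 5.264e+15 / (1081)² m ≈ 4.505e+09 m = 4.505 Gm.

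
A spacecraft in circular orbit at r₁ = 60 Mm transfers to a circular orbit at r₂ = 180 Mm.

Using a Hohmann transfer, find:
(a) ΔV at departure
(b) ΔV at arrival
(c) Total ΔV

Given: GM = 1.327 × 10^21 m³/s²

Convert to SI: r₁ = 60 Mm = 6e+07 m; r₂ = 180 Mm = 1.8e+08 m.
Transfer semi-major axis: a_t = (r₁ + r₂)/2 = (6e+07 + 1.8e+08)/2 = 1.2e+08 m.
Circular speeds: v₁ = √(GM/r₁) = 4.70284e+06 m/s, v₂ = √(GM/r₂) = 2.71518e+06 m/s.
Transfer speeds (vis-viva v² = GM(2/r − 1/a_t)): v₁ᵗ = 5.75977e+06 m/s, v₂ᵗ = 1.91992e+06 m/s.
(a) ΔV₁ = |v₁ᵗ − v₁| ≈ 1.057e+06 m/s = 1057 km/s.
(b) ΔV₂ = |v₂ − v₂ᵗ| ≈ 7.953e+05 m/s = 795.3 km/s.
(c) ΔV_total = ΔV₁ + ΔV₂ ≈ 1.852e+06 m/s = 1852 km/s.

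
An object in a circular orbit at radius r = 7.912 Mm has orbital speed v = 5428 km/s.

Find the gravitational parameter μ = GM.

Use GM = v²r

Convert to SI: r = 7.912 Mm = 7.912e+06 m; v = 5428 km/s = 5.428e+06 m/s.
For a circular orbit v² = GM/r, so GM = v² · r.
GM = (5.428e+06)² · 7.912e+06 m³/s² ≈ 2.331e+20 m³/s² = 2.331 × 10^20 m³/s².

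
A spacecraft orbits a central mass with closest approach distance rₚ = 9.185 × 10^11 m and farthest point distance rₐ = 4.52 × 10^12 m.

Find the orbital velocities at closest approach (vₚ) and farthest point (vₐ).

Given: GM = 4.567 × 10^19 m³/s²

Use the vis-viva equation v² = GM(2/r − 1/a) with a = (rₚ + rₐ)/2 = (9.185e+11 + 4.52e+12)/2 = 2.71925e+12 m.
vₚ = √(GM · (2/rₚ − 1/a)) = √(4.567e+19 · (2/9.185e+11 − 1/2.71925e+12)) m/s ≈ 9091 m/s = 9.091 km/s.
vₐ = √(GM · (2/rₐ − 1/a)) = √(4.567e+19 · (2/4.52e+12 − 1/2.71925e+12)) m/s ≈ 1847 m/s = 1.847 km/s.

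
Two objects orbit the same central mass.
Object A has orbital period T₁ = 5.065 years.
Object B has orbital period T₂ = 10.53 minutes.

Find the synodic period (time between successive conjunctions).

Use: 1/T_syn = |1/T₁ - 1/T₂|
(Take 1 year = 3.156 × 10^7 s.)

Convert to SI: T₁ = 5.065 years = 1.59851e+08 s; T₂ = 10.53 minutes = 631.8 s.
T_syn = |T₁ · T₂ / (T₁ − T₂)|.
T_syn = |1.59851e+08 · 631.8 / (1.59851e+08 − 631.8)| s ≈ 631.8 s = 10.53 minutes.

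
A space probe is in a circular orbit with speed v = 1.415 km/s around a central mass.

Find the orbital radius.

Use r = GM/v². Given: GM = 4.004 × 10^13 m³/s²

Convert to SI: v = 1.415 km/s = 1415 m/s.
For a circular orbit, v² = GM / r, so r = GM / v².
r = 4.004e+13 / (1415)² m ≈ 2e+07 m = 20 Mm.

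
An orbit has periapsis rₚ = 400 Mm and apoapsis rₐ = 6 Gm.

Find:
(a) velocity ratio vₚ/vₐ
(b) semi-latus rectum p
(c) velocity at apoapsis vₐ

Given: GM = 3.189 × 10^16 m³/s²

Convert to SI: rₚ = 400 Mm = 4e+08 m; rₐ = 6 Gm = 6e+09 m.
(a) Conservation of angular momentum (rₚvₚ = rₐvₐ) gives vₚ/vₐ = rₐ/rₚ = 6e+09/4e+08 ≈ 15
(b) From a = (rₚ + rₐ)/2 = 3.2e+09 m and e = (rₐ − rₚ)/(rₐ + rₚ) = 0.875, p = a(1 − e²) = 3.2e+09 · (1 − (0.875)²) ≈ 7.5e+08 m
(c) With a = (rₚ + rₐ)/2 = 3.2e+09 m, vₐ = √(GM (2/rₐ − 1/a)) = √(3.189e+16 · (2/6e+09 − 1/3.2e+09)) m/s ≈ 815.1 m/s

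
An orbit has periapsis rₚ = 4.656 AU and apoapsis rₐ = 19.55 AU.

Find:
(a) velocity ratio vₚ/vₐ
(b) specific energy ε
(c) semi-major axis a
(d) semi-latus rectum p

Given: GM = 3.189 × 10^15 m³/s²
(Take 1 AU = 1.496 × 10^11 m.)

Convert to SI: rₚ = 4.656 AU = 6.96538e+11 m; rₐ = 19.55 AU = 2.92468e+12 m.
(a) Conservation of angular momentum (rₚvₚ = rₐvₐ) gives vₚ/vₐ = rₐ/rₚ = 2.92468e+12/6.96538e+11 ≈ 4.199
(b) With a = (rₚ + rₐ)/2 = 1.81061e+12 m, ε = −GM/(2a) = −3.189e+15/(2 · 1.81061e+12) J/kg ≈ -880.6 J/kg
(c) a = (rₚ + rₐ)/2 = (6.96538e+11 + 2.92468e+12)/2 ≈ 1.811e+12 m
(d) From a = (rₚ + rₐ)/2 = 1.81061e+12 m and e = (rₐ − rₚ)/(rₐ + rₚ) = 0.615302, p = a(1 − e²) = 1.81061e+12 · (1 − (0.615302)²) ≈ 1.125e+12 m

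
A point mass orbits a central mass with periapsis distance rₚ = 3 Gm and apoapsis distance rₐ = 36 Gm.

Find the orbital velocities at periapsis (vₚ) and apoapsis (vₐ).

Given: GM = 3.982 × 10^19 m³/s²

Convert to SI: rₚ = 3 Gm = 3e+09 m; rₐ = 36 Gm = 3.6e+10 m.
Use the vis-viva equation v² = GM(2/r − 1/a) with a = (rₚ + rₐ)/2 = (3e+09 + 3.6e+10)/2 = 1.95e+10 m.
vₚ = √(GM · (2/rₚ − 1/a)) = √(3.982e+19 · (2/3e+09 − 1/1.95e+10)) m/s ≈ 1.565e+05 m/s = 156.5 km/s.
vₐ = √(GM · (2/rₐ − 1/a)) = √(3.982e+19 · (2/3.6e+10 − 1/1.95e+10)) m/s ≈ 1.304e+04 m/s = 13.04 km/s.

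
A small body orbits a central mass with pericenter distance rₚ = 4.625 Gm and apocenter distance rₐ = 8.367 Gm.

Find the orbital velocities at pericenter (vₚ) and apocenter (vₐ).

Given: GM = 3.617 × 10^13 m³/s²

Convert to SI: rₚ = 4.625 Gm = 4.625e+09 m; rₐ = 8.367 Gm = 8.367e+09 m.
Use the vis-viva equation v² = GM(2/r − 1/a) with a = (rₚ + rₐ)/2 = (4.625e+09 + 8.367e+09)/2 = 6.496e+09 m.
vₚ = √(GM · (2/rₚ − 1/a)) = √(3.617e+13 · (2/4.625e+09 − 1/6.496e+09)) m/s ≈ 100.4 m/s = 100.4 m/s.
vₐ = √(GM · (2/rₐ − 1/a)) = √(3.617e+13 · (2/8.367e+09 − 1/6.496e+09)) m/s ≈ 55.48 m/s = 55.48 m/s.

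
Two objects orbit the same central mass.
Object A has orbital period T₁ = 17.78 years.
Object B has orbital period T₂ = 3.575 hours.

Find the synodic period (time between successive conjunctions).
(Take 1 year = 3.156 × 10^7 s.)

Convert to SI: T₁ = 17.78 years = 5.61137e+08 s; T₂ = 3.575 hours = 12870 s.
T_syn = |T₁ · T₂ / (T₁ − T₂)|.
T_syn = |5.61137e+08 · 12870 / (5.61137e+08 − 12870)| s ≈ 1.287e+04 s = 3.575 hours.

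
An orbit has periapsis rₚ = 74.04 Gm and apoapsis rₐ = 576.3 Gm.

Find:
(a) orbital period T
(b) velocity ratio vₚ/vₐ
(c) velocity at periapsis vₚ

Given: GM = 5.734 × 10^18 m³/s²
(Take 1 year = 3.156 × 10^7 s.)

Convert to SI: rₚ = 74.04 Gm = 7.404e+10 m; rₐ = 576.3 Gm = 5.763e+11 m.
(a) With a = (rₚ + rₐ)/2 = 3.2517e+11 m, T = 2π √(a³/GM) = 2π √((3.2517e+11)³/5.734e+18) s ≈ 4.865e+08 s
(b) Conservation of angular momentum (rₚvₚ = rₐvₐ) gives vₚ/vₐ = rₐ/rₚ = 5.763e+11/7.404e+10 ≈ 7.784
(c) With a = (rₚ + rₐ)/2 = 3.2517e+11 m, vₚ = √(GM (2/rₚ − 1/a)) = √(5.734e+18 · (2/7.404e+10 − 1/3.2517e+11)) m/s ≈ 1.172e+04 m/s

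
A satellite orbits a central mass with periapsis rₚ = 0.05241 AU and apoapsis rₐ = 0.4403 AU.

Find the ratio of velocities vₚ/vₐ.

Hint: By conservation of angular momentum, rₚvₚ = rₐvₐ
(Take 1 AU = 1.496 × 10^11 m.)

Convert to SI: rₚ = 0.05241 AU = 7.84054e+09 m; rₐ = 0.4403 AU = 6.58689e+10 m.
Conservation of angular momentum gives rₚvₚ = rₐvₐ, so vₚ/vₐ = rₐ/rₚ.
vₚ/vₐ = 6.58689e+10 / 7.84054e+09 ≈ 8.401.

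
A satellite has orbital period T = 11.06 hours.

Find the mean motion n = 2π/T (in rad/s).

Convert to SI: T = 11.06 hours = 39816 s.
n = 2π / T.
n = 2π / 39816 s ≈ 0.0001578 rad/s.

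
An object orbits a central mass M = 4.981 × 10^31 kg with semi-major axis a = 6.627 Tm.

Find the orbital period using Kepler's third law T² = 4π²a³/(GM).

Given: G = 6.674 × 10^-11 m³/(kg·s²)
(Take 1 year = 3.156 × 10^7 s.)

Convert to SI: a = 6.627 Tm = 6.627e+12 m.
GM = G · M = 6.674e-11 · 4.981e+31 = 3.32432e+21 m³/s².
Kepler's third law: T = 2π √(a³ / GM).
Substituting a = 6.627e+12 m and GM = 3.32432e+21 m³/s²:
T = 2π √((6.627e+12)³ / 3.32432e+21) s
T ≈ 1.859e+09 s = 58.91 years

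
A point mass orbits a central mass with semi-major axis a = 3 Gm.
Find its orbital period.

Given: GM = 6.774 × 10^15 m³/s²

Convert to SI: a = 3 Gm = 3e+09 m.
Kepler's third law: T = 2π √(a³ / GM).
Substituting a = 3e+09 m and GM = 6.774e+15 m³/s²:
T = 2π √((3e+09)³ / 6.774e+15) s
T ≈ 1.254e+07 s = 145.2 days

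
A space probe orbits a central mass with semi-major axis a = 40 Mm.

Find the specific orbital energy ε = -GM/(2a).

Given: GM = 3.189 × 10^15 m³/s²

Convert to SI: a = 40 Mm = 4e+07 m.
ε = −GM / (2a).
ε = −3.189e+15 / (2 · 4e+07) J/kg ≈ -3.986e+07 J/kg = -39.86 MJ/kg.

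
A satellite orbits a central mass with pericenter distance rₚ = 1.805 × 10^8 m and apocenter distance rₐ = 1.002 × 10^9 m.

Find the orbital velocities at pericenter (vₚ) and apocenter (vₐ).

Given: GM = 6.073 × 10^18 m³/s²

Use the vis-viva equation v² = GM(2/r − 1/a) with a = (rₚ + rₐ)/2 = (1.805e+08 + 1.002e+09)/2 = 5.9125e+08 m.
vₚ = √(GM · (2/rₚ − 1/a)) = √(6.073e+18 · (2/1.805e+08 − 1/5.9125e+08)) m/s ≈ 2.388e+05 m/s = 238.8 km/s.
vₐ = √(GM · (2/rₐ − 1/a)) = √(6.073e+18 · (2/1.002e+09 − 1/5.9125e+08)) m/s ≈ 4.302e+04 m/s = 43.02 km/s.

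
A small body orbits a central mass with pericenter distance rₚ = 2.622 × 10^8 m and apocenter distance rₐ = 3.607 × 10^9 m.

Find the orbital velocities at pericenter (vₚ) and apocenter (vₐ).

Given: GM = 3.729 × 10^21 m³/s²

Use the vis-viva equation v² = GM(2/r − 1/a) with a = (rₚ + rₐ)/2 = (2.622e+08 + 3.607e+09)/2 = 1.9346e+09 m.
vₚ = √(GM · (2/rₚ − 1/a)) = √(3.729e+21 · (2/2.622e+08 − 1/1.9346e+09)) m/s ≈ 5.149e+06 m/s = 5149 km/s.
vₐ = √(GM · (2/rₐ − 1/a)) = √(3.729e+21 · (2/3.607e+09 − 1/1.9346e+09)) m/s ≈ 3.743e+05 m/s = 374.3 km/s.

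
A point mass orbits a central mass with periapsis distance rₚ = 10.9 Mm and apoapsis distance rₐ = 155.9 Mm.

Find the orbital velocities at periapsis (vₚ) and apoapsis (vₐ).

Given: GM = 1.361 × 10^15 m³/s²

Convert to SI: rₚ = 10.9 Mm = 1.09e+07 m; rₐ = 155.9 Mm = 1.559e+08 m.
Use the vis-viva equation v² = GM(2/r − 1/a) with a = (rₚ + rₐ)/2 = (1.09e+07 + 1.559e+08)/2 = 8.34e+07 m.
vₚ = √(GM · (2/rₚ − 1/a)) = √(1.361e+15 · (2/1.09e+07 − 1/8.34e+07)) m/s ≈ 1.528e+04 m/s = 15.28 km/s.
vₐ = √(GM · (2/rₐ − 1/a)) = √(1.361e+15 · (2/1.559e+08 − 1/8.34e+07)) m/s ≈ 1068 m/s = 1.068 km/s.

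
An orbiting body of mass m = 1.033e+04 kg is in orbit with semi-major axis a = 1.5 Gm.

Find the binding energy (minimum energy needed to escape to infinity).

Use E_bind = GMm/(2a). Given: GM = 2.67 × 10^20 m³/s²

Convert to SI: a = 1.5 Gm = 1.5e+09 m.
Total orbital energy is E = −GMm/(2a); binding energy is E_bind = −E = GMm/(2a).
E_bind = 2.67e+20 · 1.033e+04 / (2 · 1.5e+09) J ≈ 9.194e+14 J = 919.4 TJ.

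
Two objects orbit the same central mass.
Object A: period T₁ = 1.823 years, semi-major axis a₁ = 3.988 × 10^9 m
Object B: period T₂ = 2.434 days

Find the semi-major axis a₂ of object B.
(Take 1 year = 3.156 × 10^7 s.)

Convert to SI: T₁ = 1.823 years = 5.75339e+07 s; T₂ = 2.434 days = 210298 s.
Kepler's third law: (T₁/T₂)² = (a₁/a₂)³ ⇒ a₂ = a₁ · (T₂/T₁)^(2/3).
T₂/T₁ = 210298 / 5.75339e+07 = 0.0036552.
a₂ = 3.988e+09 · (0.0036552)^(2/3) m ≈ 9.463e+07 m = 9.463 × 10^7 m.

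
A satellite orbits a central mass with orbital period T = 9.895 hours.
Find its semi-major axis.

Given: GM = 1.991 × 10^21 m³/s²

Convert to SI: T = 9.895 hours = 35622 s.
Invert Kepler's third law: a = (GM · T² / (4π²))^(1/3).
Substituting T = 35622 s and GM = 1.991e+21 m³/s²:
a = (1.991e+21 · (35622)² / (4π²))^(1/3) m
a ≈ 4e+09 m = 4 Gm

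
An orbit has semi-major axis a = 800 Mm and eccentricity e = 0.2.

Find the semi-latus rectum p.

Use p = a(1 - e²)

Convert to SI: a = 800 Mm = 8e+08 m.
p = a (1 − e²).
p = 8e+08 · (1 − (0.2)²) = 8e+08 · 0.96 ≈ 7.68e+08 m = 768 Mm.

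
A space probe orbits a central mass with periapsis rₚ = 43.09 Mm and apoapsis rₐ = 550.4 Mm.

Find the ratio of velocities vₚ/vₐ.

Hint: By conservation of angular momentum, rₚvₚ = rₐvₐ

Convert to SI: rₚ = 43.09 Mm = 4.309e+07 m; rₐ = 550.4 Mm = 5.504e+08 m.
Conservation of angular momentum gives rₚvₚ = rₐvₐ, so vₚ/vₐ = rₐ/rₚ.
vₚ/vₐ = 5.504e+08 / 4.309e+07 ≈ 12.77.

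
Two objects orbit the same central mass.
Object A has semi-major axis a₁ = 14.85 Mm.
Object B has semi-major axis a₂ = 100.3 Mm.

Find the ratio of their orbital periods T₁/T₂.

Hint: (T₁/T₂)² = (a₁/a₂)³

Convert to SI: a₁ = 14.85 Mm = 1.485e+07 m; a₂ = 100.3 Mm = 1.003e+08 m.
From Kepler's third law, (T₁/T₂)² = (a₁/a₂)³, so T₁/T₂ = (a₁/a₂)^(3/2).
a₁/a₂ = 1.485e+07 / 1.003e+08 = 0.148056.
T₁/T₂ = (0.148056)^(3/2) ≈ 0.05697.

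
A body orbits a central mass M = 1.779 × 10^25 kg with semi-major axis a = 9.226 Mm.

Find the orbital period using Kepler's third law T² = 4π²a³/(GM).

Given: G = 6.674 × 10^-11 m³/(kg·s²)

Convert to SI: a = 9.226 Mm = 9.226e+06 m.
GM = G · M = 6.674e-11 · 1.779e+25 = 1.1873e+15 m³/s².
Kepler's third law: T = 2π √(a³ / GM).
Substituting a = 9.226e+06 m and GM = 1.1873e+15 m³/s²:
T = 2π √((9.226e+06)³ / 1.1873e+15) s
T ≈ 5110 s = 1.419 hours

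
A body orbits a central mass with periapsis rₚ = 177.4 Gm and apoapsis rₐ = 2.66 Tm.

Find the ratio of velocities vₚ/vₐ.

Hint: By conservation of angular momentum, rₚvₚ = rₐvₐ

Convert to SI: rₚ = 177.4 Gm = 1.774e+11 m; rₐ = 2.66 Tm = 2.66e+12 m.
Conservation of angular momentum gives rₚvₚ = rₐvₐ, so vₚ/vₐ = rₐ/rₚ.
vₚ/vₐ = 2.66e+12 / 1.774e+11 ≈ 14.99.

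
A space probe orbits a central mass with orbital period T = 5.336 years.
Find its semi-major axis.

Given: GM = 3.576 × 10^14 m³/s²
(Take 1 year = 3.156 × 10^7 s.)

Convert to SI: T = 5.336 years = 1.68404e+08 s.
Invert Kepler's third law: a = (GM · T² / (4π²))^(1/3).
Substituting T = 1.68404e+08 s and GM = 3.576e+14 m³/s²:
a = (3.576e+14 · (1.68404e+08)² / (4π²))^(1/3) m
a ≈ 6.357e+09 m = 6.357 Gm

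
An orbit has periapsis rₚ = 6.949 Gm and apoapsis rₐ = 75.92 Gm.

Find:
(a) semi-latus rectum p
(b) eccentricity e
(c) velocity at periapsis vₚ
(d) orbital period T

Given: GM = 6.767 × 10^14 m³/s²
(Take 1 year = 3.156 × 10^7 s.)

Convert to SI: rₚ = 6.949 Gm = 6.949e+09 m; rₐ = 75.92 Gm = 7.592e+10 m.
(a) From a = (rₚ + rₐ)/2 = 4.14345e+10 m and e = (rₐ − rₚ)/(rₐ + rₚ) = 0.83229, p = a(1 − e²) = 4.14345e+10 · (1 − (0.83229)²) ≈ 1.273e+10 m
(b) e = (rₐ − rₚ)/(rₐ + rₚ) = (7.592e+10 − 6.949e+09)/(7.592e+10 + 6.949e+09) ≈ 0.8323
(c) With a = (rₚ + rₐ)/2 = 4.14345e+10 m, vₚ = √(GM (2/rₚ − 1/a)) = √(6.767e+14 · (2/6.949e+09 − 1/4.14345e+10)) m/s ≈ 422.4 m/s
(d) With a = (rₚ + rₐ)/2 = 4.14345e+10 m, T = 2π √(a³/GM) = 2π √((4.14345e+10)³/6.767e+14) s ≈ 2.037e+09 s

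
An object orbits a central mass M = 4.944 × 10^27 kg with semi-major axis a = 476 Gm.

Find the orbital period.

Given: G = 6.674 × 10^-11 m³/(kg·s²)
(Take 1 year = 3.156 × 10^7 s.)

Convert to SI: a = 476 Gm = 4.76e+11 m.
GM = G · M = 6.674e-11 · 4.944e+27 = 3.29963e+17 m³/s².
Kepler's third law: T = 2π √(a³ / GM).
Substituting a = 4.76e+11 m and GM = 3.29963e+17 m³/s²:
T = 2π √((4.76e+11)³ / 3.29963e+17) s
T ≈ 3.592e+09 s = 113.8 years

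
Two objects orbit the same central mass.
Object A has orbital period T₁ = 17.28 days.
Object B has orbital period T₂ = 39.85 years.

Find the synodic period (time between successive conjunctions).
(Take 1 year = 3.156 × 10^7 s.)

Convert to SI: T₁ = 17.28 days = 1.49299e+06 s; T₂ = 39.85 years = 1.25767e+09 s.
T_syn = |T₁ · T₂ / (T₁ − T₂)|.
T_syn = |1.49299e+06 · 1.25767e+09 / (1.49299e+06 − 1.25767e+09)| s ≈ 1.495e+06 s = 17.3 days.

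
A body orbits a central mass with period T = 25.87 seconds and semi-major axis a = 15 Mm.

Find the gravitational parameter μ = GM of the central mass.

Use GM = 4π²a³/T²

Convert to SI: a = 15 Mm = 1.5e+07 m.
GM = 4π² · a³ / T².
GM = 4π² · (1.5e+07)³ / (25.87)² m³/s² ≈ 1.991e+20 m³/s² = 1.991 × 10^20 m³/s².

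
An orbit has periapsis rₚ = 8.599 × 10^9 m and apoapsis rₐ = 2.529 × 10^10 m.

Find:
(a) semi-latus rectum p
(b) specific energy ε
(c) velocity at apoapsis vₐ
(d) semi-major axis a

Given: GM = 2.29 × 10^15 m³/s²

(a) From a = (rₚ + rₐ)/2 = 1.69445e+10 m and e = (rₐ − rₚ)/(rₐ + rₚ) = 0.49252, p = a(1 − e²) = 1.69445e+10 · (1 − (0.49252)²) ≈ 1.283e+10 m
(b) With a = (rₚ + rₐ)/2 = 1.69445e+10 m, ε = −GM/(2a) = −2.29e+15/(2 · 1.69445e+10) J/kg ≈ -6.757e+04 J/kg
(c) With a = (rₚ + rₐ)/2 = 1.69445e+10 m, vₐ = √(GM (2/rₐ − 1/a)) = √(2.29e+15 · (2/2.529e+10 − 1/1.69445e+10)) m/s ≈ 214.4 m/s
(d) a = (rₚ + rₐ)/2 = (8.599e+09 + 2.529e+10)/2 ≈ 1.694e+10 m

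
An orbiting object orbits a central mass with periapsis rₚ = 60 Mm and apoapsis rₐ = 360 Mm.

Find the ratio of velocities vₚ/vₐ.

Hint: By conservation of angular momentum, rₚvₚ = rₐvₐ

Convert to SI: rₚ = 60 Mm = 6e+07 m; rₐ = 360 Mm = 3.6e+08 m.
Conservation of angular momentum gives rₚvₚ = rₐvₐ, so vₚ/vₐ = rₐ/rₚ.
vₚ/vₐ = 3.6e+08 / 6e+07 ≈ 6.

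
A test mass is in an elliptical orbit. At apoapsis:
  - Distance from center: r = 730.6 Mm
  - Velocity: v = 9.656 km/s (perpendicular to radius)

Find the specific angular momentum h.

Convert to SI: r = 730.6 Mm = 7.306e+08 m; v = 9.656 km/s = 9656 m/s.
With v perpendicular to r, h = r · v.
h = 7.306e+08 · 9656 m²/s ≈ 7.055e+12 m²/s.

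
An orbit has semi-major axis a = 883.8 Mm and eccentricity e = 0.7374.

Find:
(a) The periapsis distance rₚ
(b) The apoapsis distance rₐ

Convert to SI: a = 883.8 Mm = 8.838e+08 m.
(a) rₚ = a(1 − e) = 8.838e+08 · (1 − 0.7374) = 8.838e+08 · 0.2626 ≈ 2.321e+08 m = 232.1 Mm.
(b) rₐ = a(1 + e) = 8.838e+08 · (1 + 0.7374) = 8.838e+08 · 1.7374 ≈ 1.536e+09 m = 1.536 Gm.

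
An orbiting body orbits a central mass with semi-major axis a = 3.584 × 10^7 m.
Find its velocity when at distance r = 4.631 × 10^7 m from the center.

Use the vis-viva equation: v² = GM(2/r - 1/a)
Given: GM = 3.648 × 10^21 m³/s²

Vis-viva: v = √(GM · (2/r − 1/a)).
2/r − 1/a = 2/4.631e+07 − 1/3.584e+07 = 1.52854e-08 m⁻¹.
v = √(3.648e+21 · 1.52854e-08) m/s ≈ 7.467e+06 m/s = 7467 km/s.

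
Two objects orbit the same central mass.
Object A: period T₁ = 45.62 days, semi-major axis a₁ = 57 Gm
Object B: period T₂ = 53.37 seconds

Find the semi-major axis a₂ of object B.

Convert to SI: T₁ = 45.62 days = 3.94157e+06 s; a₁ = 57 Gm = 5.7e+10 m.
Kepler's third law: (T₁/T₂)² = (a₁/a₂)³ ⇒ a₂ = a₁ · (T₂/T₁)^(2/3).
T₂/T₁ = 53.37 / 3.94157e+06 = 1.35403e-05.
a₂ = 5.7e+10 · (1.35403e-05)^(2/3) m ≈ 3.238e+07 m = 32.38 Mm.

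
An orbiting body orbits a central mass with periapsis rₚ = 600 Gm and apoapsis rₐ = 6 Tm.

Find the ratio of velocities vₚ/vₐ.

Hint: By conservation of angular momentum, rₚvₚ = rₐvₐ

Convert to SI: rₚ = 600 Gm = 6e+11 m; rₐ = 6 Tm = 6e+12 m.
Conservation of angular momentum gives rₚvₚ = rₐvₐ, so vₚ/vₐ = rₐ/rₚ.
vₚ/vₐ = 6e+12 / 6e+11 ≈ 10.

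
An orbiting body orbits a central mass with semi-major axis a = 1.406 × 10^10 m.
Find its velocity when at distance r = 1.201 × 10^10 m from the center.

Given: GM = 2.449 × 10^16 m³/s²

Vis-viva: v = √(GM · (2/r − 1/a)).
2/r − 1/a = 2/1.201e+10 − 1/1.406e+10 = 9.54041e-11 m⁻¹.
v = √(2.449e+16 · 9.54041e-11) m/s ≈ 1529 m/s = 1.529 km/s.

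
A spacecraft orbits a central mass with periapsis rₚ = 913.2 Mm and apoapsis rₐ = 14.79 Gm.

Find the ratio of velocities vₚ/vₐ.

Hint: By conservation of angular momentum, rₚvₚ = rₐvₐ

Convert to SI: rₚ = 913.2 Mm = 9.132e+08 m; rₐ = 14.79 Gm = 1.479e+10 m.
Conservation of angular momentum gives rₚvₚ = rₐvₐ, so vₚ/vₐ = rₐ/rₚ.
vₚ/vₐ = 1.479e+10 / 9.132e+08 ≈ 16.2.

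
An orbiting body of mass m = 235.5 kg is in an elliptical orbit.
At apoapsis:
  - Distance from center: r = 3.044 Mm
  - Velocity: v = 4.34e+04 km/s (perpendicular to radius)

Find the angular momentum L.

Convert to SI: r = 3.044 Mm = 3.044e+06 m; v = 4.34e+04 km/s = 4.34e+07 m/s.
Since v is perpendicular to r, L = m · v · r.
L = 235.5 · 4.34e+07 · 3.044e+06 kg·m²/s ≈ 3.111e+16 kg·m²/s.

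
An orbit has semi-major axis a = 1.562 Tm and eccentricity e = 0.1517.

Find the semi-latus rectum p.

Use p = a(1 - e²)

Convert to SI: a = 1.562 Tm = 1.562e+12 m.
p = a (1 − e²).
p = 1.562e+12 · (1 − (0.1517)²) = 1.562e+12 · 0.976987 ≈ 1.526e+12 m = 1.526 Tm.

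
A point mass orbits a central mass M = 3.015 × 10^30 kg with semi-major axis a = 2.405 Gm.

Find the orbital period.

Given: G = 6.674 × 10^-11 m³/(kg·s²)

Convert to SI: a = 2.405 Gm = 2.405e+09 m.
GM = G · M = 6.674e-11 · 3.015e+30 = 2.01221e+20 m³/s².
Kepler's third law: T = 2π √(a³ / GM).
Substituting a = 2.405e+09 m and GM = 2.01221e+20 m³/s²:
T = 2π √((2.405e+09)³ / 2.01221e+20) s
T ≈ 5.224e+04 s = 14.51 hours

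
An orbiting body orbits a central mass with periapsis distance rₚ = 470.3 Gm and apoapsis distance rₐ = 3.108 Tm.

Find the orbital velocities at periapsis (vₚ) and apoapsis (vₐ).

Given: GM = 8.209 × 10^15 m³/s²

Convert to SI: rₚ = 470.3 Gm = 4.703e+11 m; rₐ = 3.108 Tm = 3.108e+12 m.
Use the vis-viva equation v² = GM(2/r − 1/a) with a = (rₚ + rₐ)/2 = (4.703e+11 + 3.108e+12)/2 = 1.78915e+12 m.
vₚ = √(GM · (2/rₚ − 1/a)) = √(8.209e+15 · (2/4.703e+11 − 1/1.78915e+12)) m/s ≈ 174.1 m/s = 174.1 m/s.
vₐ = √(GM · (2/rₐ − 1/a)) = √(8.209e+15 · (2/3.108e+12 − 1/1.78915e+12)) m/s ≈ 26.35 m/s = 26.35 m/s.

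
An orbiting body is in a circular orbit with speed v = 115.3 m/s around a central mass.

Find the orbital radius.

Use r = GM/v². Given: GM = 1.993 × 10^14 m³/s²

For a circular orbit, v² = GM / r, so r = GM / v².
r = 1.993e+14 / (115.3)² m ≈ 1.499e+10 m = 14.99 Gm.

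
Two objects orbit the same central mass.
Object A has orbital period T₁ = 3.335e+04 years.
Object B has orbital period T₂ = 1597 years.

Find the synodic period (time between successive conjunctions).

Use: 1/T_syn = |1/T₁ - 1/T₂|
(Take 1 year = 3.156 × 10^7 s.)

Convert to SI: T₁ = 3.335e+04 years = 1.05253e+12 s; T₂ = 1597 years = 5.04013e+10 s.
T_syn = |T₁ · T₂ / (T₁ − T₂)|.
T_syn = |1.05253e+12 · 5.04013e+10 / (1.05253e+12 − 5.04013e+10)| s ≈ 5.294e+10 s = 1677 years.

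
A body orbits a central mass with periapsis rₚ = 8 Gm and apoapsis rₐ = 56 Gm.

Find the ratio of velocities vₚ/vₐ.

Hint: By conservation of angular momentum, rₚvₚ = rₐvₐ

Convert to SI: rₚ = 8 Gm = 8e+09 m; rₐ = 56 Gm = 5.6e+10 m.
Conservation of angular momentum gives rₚvₚ = rₐvₐ, so vₚ/vₐ = rₐ/rₚ.
vₚ/vₐ = 5.6e+10 / 8e+09 ≈ 7.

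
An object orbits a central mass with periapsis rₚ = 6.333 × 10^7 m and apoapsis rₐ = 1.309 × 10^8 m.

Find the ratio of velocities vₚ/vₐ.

Conservation of angular momentum gives rₚvₚ = rₐvₐ, so vₚ/vₐ = rₐ/rₚ.
vₚ/vₐ = 1.309e+08 / 6.333e+07 ≈ 2.067.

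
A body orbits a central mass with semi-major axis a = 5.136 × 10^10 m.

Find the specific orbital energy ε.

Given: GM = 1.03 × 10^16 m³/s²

ε = −GM / (2a).
ε = −1.03e+16 / (2 · 5.136e+10) J/kg ≈ -1.003e+05 J/kg = -100.3 kJ/kg.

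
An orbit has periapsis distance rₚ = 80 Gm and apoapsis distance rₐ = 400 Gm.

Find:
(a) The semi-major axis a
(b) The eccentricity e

Convert to SI: rₚ = 80 Gm = 8e+10 m; rₐ = 400 Gm = 4e+11 m.
(a) a = (rₚ + rₐ) / 2 = (8e+10 + 4e+11) / 2 ≈ 2.4e+11 m = 240 Gm.
(b) e = (rₐ − rₚ) / (rₐ + rₚ) = (4e+11 − 8e+10) / (4e+11 + 8e+10) ≈ 0.6667.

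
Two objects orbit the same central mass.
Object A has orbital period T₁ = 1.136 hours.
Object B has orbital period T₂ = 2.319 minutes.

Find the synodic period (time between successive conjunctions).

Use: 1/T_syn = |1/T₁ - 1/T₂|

Convert to SI: T₁ = 1.136 hours = 4089.6 s; T₂ = 2.319 minutes = 139.14 s.
T_syn = |T₁ · T₂ / (T₁ − T₂)|.
T_syn = |4089.6 · 139.14 / (4089.6 − 139.14)| s ≈ 144 s = 2.401 minutes.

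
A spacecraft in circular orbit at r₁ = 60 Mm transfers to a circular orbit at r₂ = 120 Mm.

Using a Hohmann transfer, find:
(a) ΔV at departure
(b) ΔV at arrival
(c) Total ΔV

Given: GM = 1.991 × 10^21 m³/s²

Convert to SI: r₁ = 60 Mm = 6e+07 m; r₂ = 120 Mm = 1.2e+08 m.
Transfer semi-major axis: a_t = (r₁ + r₂)/2 = (6e+07 + 1.2e+08)/2 = 9e+07 m.
Circular speeds: v₁ = √(GM/r₁) = 5.7605e+06 m/s, v₂ = √(GM/r₂) = 4.07329e+06 m/s.
Transfer speeds (vis-viva v² = GM(2/r − 1/a_t)): v₁ᵗ = 6.65165e+06 m/s, v₂ᵗ = 3.32582e+06 m/s.
(a) ΔV₁ = |v₁ᵗ − v₁| ≈ 8.912e+05 m/s = 891.2 km/s.
(b) ΔV₂ = |v₂ − v₂ᵗ| ≈ 7.475e+05 m/s = 747.5 km/s.
(c) ΔV_total = ΔV₁ + ΔV₂ ≈ 1.639e+06 m/s = 1639 km/s.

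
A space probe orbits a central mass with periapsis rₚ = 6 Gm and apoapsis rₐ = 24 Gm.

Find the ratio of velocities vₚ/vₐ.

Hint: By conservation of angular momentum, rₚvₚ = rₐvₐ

Convert to SI: rₚ = 6 Gm = 6e+09 m; rₐ = 24 Gm = 2.4e+10 m.
Conservation of angular momentum gives rₚvₚ = rₐvₐ, so vₚ/vₐ = rₐ/rₚ.
vₚ/vₐ = 2.4e+10 / 6e+09 ≈ 4.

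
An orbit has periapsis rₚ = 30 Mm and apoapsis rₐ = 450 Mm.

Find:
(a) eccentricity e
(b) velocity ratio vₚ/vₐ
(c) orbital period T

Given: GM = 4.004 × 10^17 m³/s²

Convert to SI: rₚ = 30 Mm = 3e+07 m; rₐ = 450 Mm = 4.5e+08 m.
(a) e = (rₐ − rₚ)/(rₐ + rₚ) = (4.5e+08 − 3e+07)/(4.5e+08 + 3e+07) ≈ 0.875
(b) Conservation of angular momentum (rₚvₚ = rₐvₐ) gives vₚ/vₐ = rₐ/rₚ = 4.5e+08/3e+07 ≈ 15
(c) With a = (rₚ + rₐ)/2 = 2.4e+08 m, T = 2π √(a³/GM) = 2π √((2.4e+08)³/4.004e+17) s ≈ 3.692e+04 s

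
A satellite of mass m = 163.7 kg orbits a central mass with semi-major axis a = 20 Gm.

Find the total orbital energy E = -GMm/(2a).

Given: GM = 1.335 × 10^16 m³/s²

Convert to SI: a = 20 Gm = 2e+10 m.
E = −GMm / (2a).
E = −1.335e+16 · 163.7 / (2 · 2e+10) J ≈ -5.463e+07 J = -54.63 MJ.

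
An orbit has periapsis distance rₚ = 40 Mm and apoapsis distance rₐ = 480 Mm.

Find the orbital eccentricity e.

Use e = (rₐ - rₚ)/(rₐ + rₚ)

Convert to SI: rₚ = 40 Mm = 4e+07 m; rₐ = 480 Mm = 4.8e+08 m.
e = (rₐ − rₚ) / (rₐ + rₚ).
e = (4.8e+08 − 4e+07) / (4.8e+08 + 4e+07) = 4.4e+08 / 5.2e+08 ≈ 0.8462.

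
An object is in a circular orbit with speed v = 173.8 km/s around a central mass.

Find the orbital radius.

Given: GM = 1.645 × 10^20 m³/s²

Convert to SI: v = 173.8 km/s = 173800 m/s.
For a circular orbit, v² = GM / r, so r = GM / v².
r = 1.645e+20 / (173800)² m ≈ 5.446e+09 m = 5.446 Gm.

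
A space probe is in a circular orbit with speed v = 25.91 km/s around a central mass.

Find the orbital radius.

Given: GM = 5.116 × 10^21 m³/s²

Convert to SI: v = 25.91 km/s = 25910 m/s.
For a circular orbit, v² = GM / r, so r = GM / v².
r = 5.116e+21 / (25910)² m ≈ 7.621e+12 m = 7.621 × 10^12 m.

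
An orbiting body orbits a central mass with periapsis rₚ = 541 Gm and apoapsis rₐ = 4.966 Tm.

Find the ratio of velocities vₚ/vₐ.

Convert to SI: rₚ = 541 Gm = 5.41e+11 m; rₐ = 4.966 Tm = 4.966e+12 m.
Conservation of angular momentum gives rₚvₚ = rₐvₐ, so vₚ/vₐ = rₐ/rₚ.
vₚ/vₐ = 4.966e+12 / 5.41e+11 ≈ 9.179.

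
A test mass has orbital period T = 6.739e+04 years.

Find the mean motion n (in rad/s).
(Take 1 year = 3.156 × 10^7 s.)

Convert to SI: T = 6.739e+04 years = 2.12683e+12 s.
n = 2π / T.
n = 2π / 2.12683e+12 s ≈ 2.954e-12 rad/s.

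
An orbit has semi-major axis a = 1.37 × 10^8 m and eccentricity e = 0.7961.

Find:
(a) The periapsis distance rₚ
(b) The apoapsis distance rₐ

(a) rₚ = a(1 − e) = 1.37e+08 · (1 − 0.7961) = 1.37e+08 · 0.2039 ≈ 2.793e+07 m = 2.793 × 10^7 m.
(b) rₐ = a(1 + e) = 1.37e+08 · (1 + 0.7961) = 1.37e+08 · 1.7961 ≈ 2.461e+08 m = 2.461 × 10^8 m.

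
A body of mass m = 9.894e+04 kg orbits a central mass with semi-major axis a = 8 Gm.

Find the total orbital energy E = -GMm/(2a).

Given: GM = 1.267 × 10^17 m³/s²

Convert to SI: a = 8 Gm = 8e+09 m.
E = −GMm / (2a).
E = −1.267e+17 · 9.894e+04 / (2 · 8e+09) J ≈ -7.835e+11 J = -783.5 GJ.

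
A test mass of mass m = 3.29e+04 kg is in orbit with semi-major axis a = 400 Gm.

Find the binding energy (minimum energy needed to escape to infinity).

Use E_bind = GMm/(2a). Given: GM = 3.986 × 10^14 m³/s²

Convert to SI: a = 400 Gm = 4e+11 m.
Total orbital energy is E = −GMm/(2a); binding energy is E_bind = −E = GMm/(2a).
E_bind = 3.986e+14 · 3.29e+04 / (2 · 4e+11) J ≈ 1.639e+07 J = 16.39 MJ.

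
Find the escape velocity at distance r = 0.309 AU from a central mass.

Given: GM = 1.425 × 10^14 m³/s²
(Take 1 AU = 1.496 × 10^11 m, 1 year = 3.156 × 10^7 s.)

Convert to SI: r = 0.309 AU = 4.62264e+10 m.
Escape velocity comes from setting total energy to zero: ½v² − GM/r = 0 ⇒ v_esc = √(2GM / r).
v_esc = √(2 · 1.425e+14 / 4.62264e+10) m/s ≈ 78.52 m/s = 0.01656 AU/year.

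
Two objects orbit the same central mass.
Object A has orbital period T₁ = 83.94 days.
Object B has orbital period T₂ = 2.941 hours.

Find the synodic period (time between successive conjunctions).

Convert to SI: T₁ = 83.94 days = 7.25242e+06 s; T₂ = 2.941 hours = 10587.6 s.
T_syn = |T₁ · T₂ / (T₁ − T₂)|.
T_syn = |7.25242e+06 · 10587.6 / (7.25242e+06 − 10587.6)| s ≈ 1.06e+04 s = 2.945 hours.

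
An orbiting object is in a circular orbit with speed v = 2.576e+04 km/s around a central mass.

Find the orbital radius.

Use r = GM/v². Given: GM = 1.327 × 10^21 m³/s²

Convert to SI: v = 2.576e+04 km/s = 2.576e+07 m/s.
For a circular orbit, v² = GM / r, so r = GM / v².
r = 1.327e+21 / (2.576e+07)² m ≈ 2e+06 m = 2 Mm.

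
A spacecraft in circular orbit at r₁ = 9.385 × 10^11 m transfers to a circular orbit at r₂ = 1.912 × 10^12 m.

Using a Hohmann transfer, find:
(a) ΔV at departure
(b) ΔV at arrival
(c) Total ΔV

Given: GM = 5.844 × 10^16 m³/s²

Transfer semi-major axis: a_t = (r₁ + r₂)/2 = (9.385e+11 + 1.912e+12)/2 = 1.42525e+12 m.
Circular speeds: v₁ = √(GM/r₁) = 249.539 m/s, v₂ = √(GM/r₂) = 174.828 m/s.
Transfer speeds (vis-viva v² = GM(2/r − 1/a_t)): v₁ᵗ = 289.026 m/s, v₂ᵗ = 141.867 m/s.
(a) ΔV₁ = |v₁ᵗ − v₁| ≈ 39.49 m/s = 39.49 m/s.
(b) ΔV₂ = |v₂ − v₂ᵗ| ≈ 32.96 m/s = 32.96 m/s.
(c) ΔV_total = ΔV₁ + ΔV₂ ≈ 72.45 m/s = 72.45 m/s.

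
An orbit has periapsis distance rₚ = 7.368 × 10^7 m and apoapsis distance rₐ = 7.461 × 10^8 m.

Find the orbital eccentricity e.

e = (rₐ − rₚ) / (rₐ + rₚ).
e = (7.461e+08 − 7.368e+07) / (7.461e+08 + 7.368e+07) = 6.7242e+08 / 8.1978e+08 ≈ 0.8202.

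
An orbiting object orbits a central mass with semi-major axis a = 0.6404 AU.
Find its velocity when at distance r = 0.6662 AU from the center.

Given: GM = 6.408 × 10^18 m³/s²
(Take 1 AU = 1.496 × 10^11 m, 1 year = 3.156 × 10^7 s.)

Convert to SI: a = 0.6404 AU = 9.58038e+10 m; r = 0.6662 AU = 9.96635e+10 m.
Vis-viva: v = √(GM · (2/r − 1/a)).
2/r − 1/a = 2/9.96635e+10 − 1/9.58038e+10 = 9.62953e-12 m⁻¹.
v = √(6.408e+18 · 9.62953e-12) m/s ≈ 7855 m/s = 1.657 AU/year.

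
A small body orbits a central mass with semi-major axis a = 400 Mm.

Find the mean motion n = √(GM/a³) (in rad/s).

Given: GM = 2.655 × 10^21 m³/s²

Convert to SI: a = 400 Mm = 4e+08 m.
n = √(GM / a³).
n = √(2.655e+21 / (4e+08)³) rad/s ≈ 0.006441 rad/s.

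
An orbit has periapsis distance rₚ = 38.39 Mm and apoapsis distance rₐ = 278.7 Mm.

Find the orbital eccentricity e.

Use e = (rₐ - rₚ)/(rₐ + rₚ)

Convert to SI: rₚ = 38.39 Mm = 3.839e+07 m; rₐ = 278.7 Mm = 2.787e+08 m.
e = (rₐ − rₚ) / (rₐ + rₚ).
e = (2.787e+08 − 3.839e+07) / (2.787e+08 + 3.839e+07) = 2.4031e+08 / 3.1709e+08 ≈ 0.7579.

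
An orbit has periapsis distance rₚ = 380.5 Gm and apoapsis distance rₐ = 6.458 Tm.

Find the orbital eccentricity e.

Convert to SI: rₚ = 380.5 Gm = 3.805e+11 m; rₐ = 6.458 Tm = 6.458e+12 m.
e = (rₐ − rₚ) / (rₐ + rₚ).
e = (6.458e+12 − 3.805e+11) / (6.458e+12 + 3.805e+11) = 6.0775e+12 / 6.8385e+12 ≈ 0.8887.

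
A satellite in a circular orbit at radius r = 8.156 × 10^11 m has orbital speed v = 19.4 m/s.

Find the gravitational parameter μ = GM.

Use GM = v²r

For a circular orbit v² = GM/r, so GM = v² · r.
GM = (19.4)² · 8.156e+11 m³/s² ≈ 3.07e+14 m³/s² = 3.07 × 10^14 m³/s².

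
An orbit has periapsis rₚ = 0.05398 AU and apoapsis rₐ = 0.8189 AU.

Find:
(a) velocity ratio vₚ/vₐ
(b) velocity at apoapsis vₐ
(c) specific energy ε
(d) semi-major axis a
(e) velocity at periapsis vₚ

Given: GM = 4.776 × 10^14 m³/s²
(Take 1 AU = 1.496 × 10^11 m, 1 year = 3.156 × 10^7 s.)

Convert to SI: rₚ = 0.05398 AU = 8.07541e+09 m; rₐ = 0.8189 AU = 1.22507e+11 m.
(a) Conservation of angular momentum (rₚvₚ = rₐvₐ) gives vₚ/vₐ = rₐ/rₚ = 1.22507e+11/8.07541e+09 ≈ 15.17
(b) With a = (rₚ + rₐ)/2 = 6.52914e+10 m, vₐ = √(GM (2/rₐ − 1/a)) = √(4.776e+14 · (2/1.22507e+11 − 1/6.52914e+10)) m/s ≈ 21.96 m/s
(c) With a = (rₚ + rₐ)/2 = 6.52914e+10 m, ε = −GM/(2a) = −4.776e+14/(2 · 6.52914e+10) J/kg ≈ -3657 J/kg
(d) a = (rₚ + rₐ)/2 = (8.07541e+09 + 1.22507e+11)/2 ≈ 6.529e+10 m
(e) With a = (rₚ + rₐ)/2 = 6.52914e+10 m, vₚ = √(GM (2/rₚ − 1/a)) = √(4.776e+14 · (2/8.07541e+09 − 1/6.52914e+10)) m/s ≈ 333.1 m/s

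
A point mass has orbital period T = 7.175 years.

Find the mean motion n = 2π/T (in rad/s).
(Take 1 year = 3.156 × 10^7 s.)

Convert to SI: T = 7.175 years = 2.26443e+08 s.
n = 2π / T.
n = 2π / 2.26443e+08 s ≈ 2.775e-08 rad/s.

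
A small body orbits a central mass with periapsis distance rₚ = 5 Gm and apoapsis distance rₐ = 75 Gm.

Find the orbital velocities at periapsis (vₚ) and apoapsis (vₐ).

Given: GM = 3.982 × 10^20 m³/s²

Convert to SI: rₚ = 5 Gm = 5e+09 m; rₐ = 75 Gm = 7.5e+10 m.
Use the vis-viva equation v² = GM(2/r − 1/a) with a = (rₚ + rₐ)/2 = (5e+09 + 7.5e+10)/2 = 4e+10 m.
vₚ = √(GM · (2/rₚ − 1/a)) = √(3.982e+20 · (2/5e+09 − 1/4e+10)) m/s ≈ 3.864e+05 m/s = 386.4 km/s.
vₐ = √(GM · (2/rₐ − 1/a)) = √(3.982e+20 · (2/7.5e+10 − 1/4e+10)) m/s ≈ 2.576e+04 m/s = 25.76 km/s.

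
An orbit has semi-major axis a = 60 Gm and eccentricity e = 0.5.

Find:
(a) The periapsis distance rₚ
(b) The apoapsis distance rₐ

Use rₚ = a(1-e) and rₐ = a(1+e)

Convert to SI: a = 60 Gm = 6e+10 m.
(a) rₚ = a(1 − e) = 6e+10 · (1 − 0.5) = 6e+10 · 0.5 ≈ 3e+10 m = 30 Gm.
(b) rₐ = a(1 + e) = 6e+10 · (1 + 0.5) = 6e+10 · 1.5 ≈ 9e+10 m = 90 Gm.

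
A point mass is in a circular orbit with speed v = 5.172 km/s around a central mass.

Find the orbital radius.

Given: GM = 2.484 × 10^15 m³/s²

Convert to SI: v = 5.172 km/s = 5172 m/s.
For a circular orbit, v² = GM / r, so r = GM / v².
r = 2.484e+15 / (5172)² m ≈ 9.286e+07 m = 9.286 × 10^7 m.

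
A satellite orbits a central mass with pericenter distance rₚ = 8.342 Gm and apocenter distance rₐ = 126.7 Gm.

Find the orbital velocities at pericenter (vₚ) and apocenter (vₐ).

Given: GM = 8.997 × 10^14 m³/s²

Convert to SI: rₚ = 8.342 Gm = 8.342e+09 m; rₐ = 126.7 Gm = 1.267e+11 m.
Use the vis-viva equation v² = GM(2/r − 1/a) with a = (rₚ + rₐ)/2 = (8.342e+09 + 1.267e+11)/2 = 6.7521e+10 m.
vₚ = √(GM · (2/rₚ − 1/a)) = √(8.997e+14 · (2/8.342e+09 − 1/6.7521e+10)) m/s ≈ 449.9 m/s = 449.9 m/s.
vₐ = √(GM · (2/rₐ − 1/a)) = √(8.997e+14 · (2/1.267e+11 − 1/6.7521e+10)) m/s ≈ 29.62 m/s = 29.62 m/s.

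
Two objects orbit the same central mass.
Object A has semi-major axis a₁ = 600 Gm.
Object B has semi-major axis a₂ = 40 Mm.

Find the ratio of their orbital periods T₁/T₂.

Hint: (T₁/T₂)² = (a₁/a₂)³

Convert to SI: a₁ = 600 Gm = 6e+11 m; a₂ = 40 Mm = 4e+07 m.
From Kepler's third law, (T₁/T₂)² = (a₁/a₂)³, so T₁/T₂ = (a₁/a₂)^(3/2).
a₁/a₂ = 6e+11 / 4e+07 = 15000.
T₁/T₂ = (15000)^(3/2) ≈ 1.837e+06.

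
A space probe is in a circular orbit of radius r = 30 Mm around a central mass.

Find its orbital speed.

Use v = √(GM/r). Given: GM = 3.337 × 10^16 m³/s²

Convert to SI: r = 30 Mm = 3e+07 m.
For a circular orbit, gravity supplies the centripetal force, so v = √(GM / r).
v = √(3.337e+16 / 3e+07) m/s ≈ 3.335e+04 m/s = 33.35 km/s.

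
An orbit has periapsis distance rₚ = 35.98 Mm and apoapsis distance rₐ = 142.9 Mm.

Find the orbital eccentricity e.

Convert to SI: rₚ = 35.98 Mm = 3.598e+07 m; rₐ = 142.9 Mm = 1.429e+08 m.
e = (rₐ − rₚ) / (rₐ + rₚ).
e = (1.429e+08 − 3.598e+07) / (1.429e+08 + 3.598e+07) = 1.0692e+08 / 1.7888e+08 ≈ 0.5977.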